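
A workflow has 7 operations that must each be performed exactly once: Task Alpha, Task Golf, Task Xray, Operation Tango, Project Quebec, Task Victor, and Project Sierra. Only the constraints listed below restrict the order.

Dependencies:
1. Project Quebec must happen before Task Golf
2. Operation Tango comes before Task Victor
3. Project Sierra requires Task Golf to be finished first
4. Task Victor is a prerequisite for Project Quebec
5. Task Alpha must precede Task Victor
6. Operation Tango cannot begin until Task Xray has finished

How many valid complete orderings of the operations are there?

2 operations have no prerequisites (Task Alpha, Task Xray), so any of them could come first.
Enumerating by repeatedly choosing an available operation (one whose prerequisites are all placed) gives 3 distinct complete orderings.

3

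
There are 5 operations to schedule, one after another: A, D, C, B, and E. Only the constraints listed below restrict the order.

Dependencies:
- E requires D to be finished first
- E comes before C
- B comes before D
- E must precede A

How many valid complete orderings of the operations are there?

B is the only operation with nothing required before it, so every ordering starts there.
Counting all ways to extend the partial order to a total order gives 2.

2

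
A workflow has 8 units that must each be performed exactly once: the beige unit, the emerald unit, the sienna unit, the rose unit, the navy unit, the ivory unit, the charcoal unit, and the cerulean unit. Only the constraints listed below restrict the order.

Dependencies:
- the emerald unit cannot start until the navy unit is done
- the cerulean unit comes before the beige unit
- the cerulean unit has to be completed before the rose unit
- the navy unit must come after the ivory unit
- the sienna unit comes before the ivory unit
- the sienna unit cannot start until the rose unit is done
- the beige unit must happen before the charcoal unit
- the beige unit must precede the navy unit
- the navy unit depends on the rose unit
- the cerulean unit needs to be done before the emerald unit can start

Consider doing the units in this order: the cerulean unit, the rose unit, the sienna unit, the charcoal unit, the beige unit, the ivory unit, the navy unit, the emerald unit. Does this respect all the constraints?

In the proposed order, the charcoal unit appears before the beige unit.
Since the beige unit is required before the charcoal unit, the ordering is invalid.

No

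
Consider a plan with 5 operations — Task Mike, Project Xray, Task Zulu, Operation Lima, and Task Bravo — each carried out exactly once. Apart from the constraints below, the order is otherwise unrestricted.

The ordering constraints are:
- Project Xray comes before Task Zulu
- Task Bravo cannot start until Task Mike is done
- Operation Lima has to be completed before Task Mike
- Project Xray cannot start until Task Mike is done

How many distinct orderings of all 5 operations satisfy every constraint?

Operation Lima is the only operation with nothing required before it, so every ordering starts there.
Systematically extending each partial ordering one operation at a time and counting, there are 3 complete orderings.

3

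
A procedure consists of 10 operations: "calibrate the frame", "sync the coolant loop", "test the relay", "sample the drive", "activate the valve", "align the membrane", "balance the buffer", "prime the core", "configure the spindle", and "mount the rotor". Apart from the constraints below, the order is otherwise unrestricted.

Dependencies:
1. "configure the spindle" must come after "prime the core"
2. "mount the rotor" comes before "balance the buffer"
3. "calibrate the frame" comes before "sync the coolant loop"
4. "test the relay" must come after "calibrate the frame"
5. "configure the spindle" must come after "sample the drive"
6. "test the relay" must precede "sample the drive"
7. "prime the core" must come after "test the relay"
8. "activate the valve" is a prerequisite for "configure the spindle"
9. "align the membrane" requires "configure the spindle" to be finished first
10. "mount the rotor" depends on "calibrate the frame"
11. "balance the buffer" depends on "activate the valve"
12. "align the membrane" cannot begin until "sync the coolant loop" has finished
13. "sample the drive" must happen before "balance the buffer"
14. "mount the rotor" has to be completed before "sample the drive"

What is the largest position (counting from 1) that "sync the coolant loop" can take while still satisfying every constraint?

9

Following the constraints forward from "sync the coolant loop", its only required successor is "align the membrane".
With 1 mandatory successor out of 10 operations total, the latest slot for "sync the coolant loop" is 10−1 = 9, and it's reachable by doing all non-successors before "sync the coolant loop".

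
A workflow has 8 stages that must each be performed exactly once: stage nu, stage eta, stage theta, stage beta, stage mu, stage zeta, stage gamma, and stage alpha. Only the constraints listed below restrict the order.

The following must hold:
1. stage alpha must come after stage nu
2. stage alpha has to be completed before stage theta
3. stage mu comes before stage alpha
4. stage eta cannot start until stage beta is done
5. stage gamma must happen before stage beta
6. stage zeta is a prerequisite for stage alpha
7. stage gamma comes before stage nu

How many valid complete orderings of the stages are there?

206

The stages with no prerequisites are stage mu, stage zeta, stage gamma; any of them can be placed first.
Counting all ways to extend the partial order to a total order gives 206.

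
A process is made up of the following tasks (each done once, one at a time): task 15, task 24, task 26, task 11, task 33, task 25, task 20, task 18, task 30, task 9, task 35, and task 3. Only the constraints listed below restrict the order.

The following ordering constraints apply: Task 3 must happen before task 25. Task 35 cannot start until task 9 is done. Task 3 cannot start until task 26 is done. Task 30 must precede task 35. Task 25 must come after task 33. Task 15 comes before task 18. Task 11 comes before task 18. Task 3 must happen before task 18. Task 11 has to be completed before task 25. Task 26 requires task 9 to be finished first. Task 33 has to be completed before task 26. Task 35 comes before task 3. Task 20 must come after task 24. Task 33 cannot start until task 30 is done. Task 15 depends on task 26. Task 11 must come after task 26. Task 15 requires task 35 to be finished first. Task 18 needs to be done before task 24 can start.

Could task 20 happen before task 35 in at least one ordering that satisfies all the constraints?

No

There is a dependency chain task 35 → task 15 → task 18 → task 24 → task 20, so task 20 always comes after task 35.
Hence task 20 can never be scheduled before task 35.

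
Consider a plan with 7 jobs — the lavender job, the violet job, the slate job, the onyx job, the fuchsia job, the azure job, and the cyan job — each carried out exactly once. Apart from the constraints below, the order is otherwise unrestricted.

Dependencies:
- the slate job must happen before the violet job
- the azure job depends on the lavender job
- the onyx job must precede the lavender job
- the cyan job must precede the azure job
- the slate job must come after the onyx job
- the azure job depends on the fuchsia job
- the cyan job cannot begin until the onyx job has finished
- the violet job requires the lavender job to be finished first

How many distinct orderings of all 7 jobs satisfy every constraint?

86

2 jobs have no prerequisites (the onyx job, the fuchsia job), so any of them could come first.
Enumerating by repeatedly choosing an available job (one whose prerequisites are all placed) gives 86 distinct complete orderings.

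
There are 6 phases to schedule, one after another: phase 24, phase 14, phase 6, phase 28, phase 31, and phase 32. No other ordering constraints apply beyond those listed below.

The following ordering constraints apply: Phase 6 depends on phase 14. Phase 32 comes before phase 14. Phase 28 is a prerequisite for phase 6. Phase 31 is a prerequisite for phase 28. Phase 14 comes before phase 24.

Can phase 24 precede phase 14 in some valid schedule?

The constraints give a chain phase 14 → phase 24, which forces phase 14 before phase 24.
So no valid ordering can have phase 24 before phase 14.

No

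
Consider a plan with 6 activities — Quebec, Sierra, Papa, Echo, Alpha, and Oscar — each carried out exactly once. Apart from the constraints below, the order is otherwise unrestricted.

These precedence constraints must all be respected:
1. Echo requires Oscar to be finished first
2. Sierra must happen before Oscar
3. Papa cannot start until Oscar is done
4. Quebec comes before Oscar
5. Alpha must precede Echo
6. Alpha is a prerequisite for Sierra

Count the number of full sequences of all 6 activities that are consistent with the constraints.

6

2 activities have no prerequisites (Quebec, Alpha), so any of them could come first.
Systematically extending each partial ordering one activity at a time and counting, there are 6 complete orderings.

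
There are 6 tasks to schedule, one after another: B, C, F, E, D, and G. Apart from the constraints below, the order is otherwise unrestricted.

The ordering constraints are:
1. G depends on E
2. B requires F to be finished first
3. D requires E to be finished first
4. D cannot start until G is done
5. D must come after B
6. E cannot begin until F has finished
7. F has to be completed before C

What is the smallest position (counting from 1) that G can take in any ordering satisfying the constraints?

3

Working backwards through the constraints from G, its full set of required predecessors is F, E — 2 of them.
With 2 mandatory predecessors, the earliest G can sit is position 2+1 = 3, and placing just those 2 first achieves it.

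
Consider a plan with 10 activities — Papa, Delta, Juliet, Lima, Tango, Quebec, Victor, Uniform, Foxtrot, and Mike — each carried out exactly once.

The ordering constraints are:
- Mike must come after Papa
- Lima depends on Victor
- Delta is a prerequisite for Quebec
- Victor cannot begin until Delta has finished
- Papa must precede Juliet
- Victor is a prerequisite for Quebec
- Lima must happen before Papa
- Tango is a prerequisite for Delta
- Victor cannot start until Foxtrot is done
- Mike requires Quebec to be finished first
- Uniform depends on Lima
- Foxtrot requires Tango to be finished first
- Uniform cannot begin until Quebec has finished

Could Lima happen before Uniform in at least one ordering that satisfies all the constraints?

Yes

The constraints force Lima before Uniform, so yes — every valid ordering has Lima earlier.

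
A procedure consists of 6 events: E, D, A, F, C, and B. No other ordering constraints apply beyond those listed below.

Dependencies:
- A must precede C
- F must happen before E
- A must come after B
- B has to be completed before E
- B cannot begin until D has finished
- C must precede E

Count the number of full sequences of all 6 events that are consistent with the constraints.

The events with no prerequisites are D, F; any of them can be placed first.
Counting all ways to extend the partial order to a total order gives 5.

5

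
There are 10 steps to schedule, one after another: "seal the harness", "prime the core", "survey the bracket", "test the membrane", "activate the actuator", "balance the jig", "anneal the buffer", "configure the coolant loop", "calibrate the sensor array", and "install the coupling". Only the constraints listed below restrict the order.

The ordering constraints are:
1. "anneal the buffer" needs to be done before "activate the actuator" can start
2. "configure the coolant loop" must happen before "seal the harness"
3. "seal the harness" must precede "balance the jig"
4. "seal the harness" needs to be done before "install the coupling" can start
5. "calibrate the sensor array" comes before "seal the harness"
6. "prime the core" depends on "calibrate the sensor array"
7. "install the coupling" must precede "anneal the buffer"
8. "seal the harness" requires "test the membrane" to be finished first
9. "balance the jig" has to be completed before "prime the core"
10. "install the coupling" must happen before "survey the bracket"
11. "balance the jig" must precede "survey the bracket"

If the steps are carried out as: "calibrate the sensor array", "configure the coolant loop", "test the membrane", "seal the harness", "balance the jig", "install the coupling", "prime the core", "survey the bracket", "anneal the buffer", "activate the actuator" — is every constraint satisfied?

Yes

Checking each listed constraint against this order: for instance, "calibrate the sensor array" is in position 1 and "prime the core" in position 7, so that constraint holds — and the remaining constraints check out the same way.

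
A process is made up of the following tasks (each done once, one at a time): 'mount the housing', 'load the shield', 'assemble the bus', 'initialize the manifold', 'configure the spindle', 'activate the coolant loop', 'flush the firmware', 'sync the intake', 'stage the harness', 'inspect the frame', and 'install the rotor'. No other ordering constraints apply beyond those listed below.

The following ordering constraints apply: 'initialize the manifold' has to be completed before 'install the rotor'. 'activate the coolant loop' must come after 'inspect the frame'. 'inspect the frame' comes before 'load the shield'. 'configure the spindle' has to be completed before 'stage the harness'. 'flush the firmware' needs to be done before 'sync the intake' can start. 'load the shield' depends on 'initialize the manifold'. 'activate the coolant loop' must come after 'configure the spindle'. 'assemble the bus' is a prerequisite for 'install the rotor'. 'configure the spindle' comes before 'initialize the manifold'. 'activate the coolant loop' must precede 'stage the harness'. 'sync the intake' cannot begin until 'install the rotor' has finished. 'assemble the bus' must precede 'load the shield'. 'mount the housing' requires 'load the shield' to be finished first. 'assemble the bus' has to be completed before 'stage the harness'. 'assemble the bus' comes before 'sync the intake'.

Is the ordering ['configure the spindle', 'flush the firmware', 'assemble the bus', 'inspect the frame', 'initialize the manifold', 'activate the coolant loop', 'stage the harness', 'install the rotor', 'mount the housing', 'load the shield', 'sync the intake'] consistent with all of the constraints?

The sequence places 'mount the housing' ahead of 'load the shield'.
That contradicts the constraint that 'load the shield' must precede 'mount the housing'.

No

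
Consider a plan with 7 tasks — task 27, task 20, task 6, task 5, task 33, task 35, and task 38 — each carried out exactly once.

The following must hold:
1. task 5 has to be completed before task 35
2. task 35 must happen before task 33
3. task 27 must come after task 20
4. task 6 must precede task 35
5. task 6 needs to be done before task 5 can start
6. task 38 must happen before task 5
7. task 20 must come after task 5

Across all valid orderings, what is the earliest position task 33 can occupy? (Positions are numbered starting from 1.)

The tasks that are forced before task 33, directly or transitively, are task 6, task 5, task 35, task 38. That's 4 tasks.
So at minimum 4 tasks come before task 33, putting task 33 no earlier than position 5. That position is achievable by scheduling exactly those predecessors first.

5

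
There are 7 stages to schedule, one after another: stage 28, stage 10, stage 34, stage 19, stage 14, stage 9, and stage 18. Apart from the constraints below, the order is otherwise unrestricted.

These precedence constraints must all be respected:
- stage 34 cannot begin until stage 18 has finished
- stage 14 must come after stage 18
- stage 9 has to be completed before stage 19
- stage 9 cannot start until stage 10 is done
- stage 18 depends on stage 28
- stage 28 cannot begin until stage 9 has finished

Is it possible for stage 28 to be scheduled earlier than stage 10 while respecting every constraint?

No

Following stage 10 → stage 9 → stage 28, stage 10 must precede stage 28 in every valid ordering.
Hence stage 28 can never be scheduled before stage 10.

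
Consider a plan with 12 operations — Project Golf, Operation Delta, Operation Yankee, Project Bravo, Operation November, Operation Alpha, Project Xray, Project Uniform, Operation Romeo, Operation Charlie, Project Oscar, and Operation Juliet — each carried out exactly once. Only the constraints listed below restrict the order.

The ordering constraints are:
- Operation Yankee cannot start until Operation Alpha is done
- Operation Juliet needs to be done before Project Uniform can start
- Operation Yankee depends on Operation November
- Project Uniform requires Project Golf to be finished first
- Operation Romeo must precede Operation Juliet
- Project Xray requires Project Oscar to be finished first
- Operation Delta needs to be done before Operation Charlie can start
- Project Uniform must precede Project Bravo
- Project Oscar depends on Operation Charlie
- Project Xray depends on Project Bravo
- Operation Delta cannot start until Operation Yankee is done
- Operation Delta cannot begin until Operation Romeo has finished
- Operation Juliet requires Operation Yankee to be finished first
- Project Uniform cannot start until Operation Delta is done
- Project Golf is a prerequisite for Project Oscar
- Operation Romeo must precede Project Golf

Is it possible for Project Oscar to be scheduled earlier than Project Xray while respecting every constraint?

Yes

Project Oscar is actually forced before Project Xray by the constraints, so certainly some valid ordering has Project Oscar first.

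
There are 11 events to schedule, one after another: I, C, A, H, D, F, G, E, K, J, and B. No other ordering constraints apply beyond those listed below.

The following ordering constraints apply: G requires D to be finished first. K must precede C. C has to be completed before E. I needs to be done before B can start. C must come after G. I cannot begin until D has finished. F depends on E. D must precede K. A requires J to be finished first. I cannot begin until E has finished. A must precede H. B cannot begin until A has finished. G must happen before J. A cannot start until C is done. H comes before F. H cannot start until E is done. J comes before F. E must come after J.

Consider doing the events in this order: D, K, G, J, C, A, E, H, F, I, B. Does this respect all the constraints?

Checking each listed constraint against this order: for instance, D is in position 1 and I in position 10, so that constraint holds — and the remaining constraints check out the same way.

Yes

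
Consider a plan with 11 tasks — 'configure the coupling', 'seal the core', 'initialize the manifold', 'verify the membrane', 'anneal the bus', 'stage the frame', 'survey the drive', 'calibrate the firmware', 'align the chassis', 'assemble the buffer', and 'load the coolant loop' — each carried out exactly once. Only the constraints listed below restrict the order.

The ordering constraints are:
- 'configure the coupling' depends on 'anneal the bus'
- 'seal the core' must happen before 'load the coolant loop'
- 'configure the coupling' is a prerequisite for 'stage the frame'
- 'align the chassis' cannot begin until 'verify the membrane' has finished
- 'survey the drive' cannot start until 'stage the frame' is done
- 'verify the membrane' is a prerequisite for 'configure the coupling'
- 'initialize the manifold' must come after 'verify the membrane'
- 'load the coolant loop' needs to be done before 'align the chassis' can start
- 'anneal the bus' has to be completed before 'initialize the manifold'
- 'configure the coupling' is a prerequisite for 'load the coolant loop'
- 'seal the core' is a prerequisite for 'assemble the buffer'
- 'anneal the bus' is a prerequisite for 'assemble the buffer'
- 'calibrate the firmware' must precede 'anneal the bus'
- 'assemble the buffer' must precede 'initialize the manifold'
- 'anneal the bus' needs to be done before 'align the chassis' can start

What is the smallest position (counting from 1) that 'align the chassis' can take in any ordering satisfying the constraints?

The tasks that are forced before 'align the chassis', directly or transitively, are 'configure the coupling', 'seal the core', 'verify the membrane', 'anneal the bus', 'calibrate the firmware', 'load the coolant loop'. That's 6 tasks.
So at minimum 6 tasks come before 'align the chassis', putting 'align the chassis' no earlier than position 7. That position is achievable by scheduling exactly those predecessors first.

7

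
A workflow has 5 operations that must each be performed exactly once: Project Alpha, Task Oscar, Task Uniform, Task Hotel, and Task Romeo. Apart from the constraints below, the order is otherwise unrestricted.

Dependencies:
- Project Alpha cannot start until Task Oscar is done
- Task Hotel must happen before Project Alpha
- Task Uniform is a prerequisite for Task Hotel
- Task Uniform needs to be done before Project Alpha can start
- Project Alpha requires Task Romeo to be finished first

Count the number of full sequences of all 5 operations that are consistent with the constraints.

12

3 operations have no prerequisites (Task Oscar, Task Uniform, Task Romeo), so any of them could come first.
Counting all ways to extend the partial order to a total order gives 12.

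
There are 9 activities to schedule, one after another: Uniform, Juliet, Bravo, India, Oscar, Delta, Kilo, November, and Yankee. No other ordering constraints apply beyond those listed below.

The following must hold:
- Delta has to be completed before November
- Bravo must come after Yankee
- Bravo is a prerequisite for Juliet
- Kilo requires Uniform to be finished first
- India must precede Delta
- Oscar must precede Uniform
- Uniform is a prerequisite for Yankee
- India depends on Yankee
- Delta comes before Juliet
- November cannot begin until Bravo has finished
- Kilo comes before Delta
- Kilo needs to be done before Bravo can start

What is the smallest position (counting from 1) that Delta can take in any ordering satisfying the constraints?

6

Every activity that must precede Delta has to come before it. Tracing all chains that end at Delta, those activities are: Uniform, India, Oscar, Kilo, Yankee — 5 in total.
So at minimum 5 activities come before Delta, putting Delta no earlier than position 6. That position is achievable by scheduling exactly those predecessors first.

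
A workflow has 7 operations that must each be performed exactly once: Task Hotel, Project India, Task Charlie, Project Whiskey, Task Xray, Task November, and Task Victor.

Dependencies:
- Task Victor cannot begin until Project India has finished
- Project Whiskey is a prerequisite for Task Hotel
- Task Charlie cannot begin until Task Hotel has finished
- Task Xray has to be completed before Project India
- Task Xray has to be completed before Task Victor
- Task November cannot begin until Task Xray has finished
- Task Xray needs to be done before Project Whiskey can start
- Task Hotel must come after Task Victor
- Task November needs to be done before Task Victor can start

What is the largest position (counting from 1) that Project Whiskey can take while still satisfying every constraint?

5

The operations that are forced after Project Whiskey, directly or by a chain of constraints, are Task Hotel, Task Charlie. That's 2 operations.
So at least 2 operations follow Project Whiskey, putting Project Whiskey no later than position 5. That position is achievable by scheduling everything else first.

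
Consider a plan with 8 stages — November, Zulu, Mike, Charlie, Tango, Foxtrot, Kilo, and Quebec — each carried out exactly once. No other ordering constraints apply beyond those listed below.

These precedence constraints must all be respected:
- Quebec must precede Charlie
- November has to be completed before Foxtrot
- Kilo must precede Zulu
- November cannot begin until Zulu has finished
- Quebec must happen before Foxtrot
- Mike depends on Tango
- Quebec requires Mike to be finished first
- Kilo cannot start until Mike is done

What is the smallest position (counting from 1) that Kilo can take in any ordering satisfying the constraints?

3

The stages that are forced before Kilo, directly or transitively, are Mike, Tango. That's 2 stages.
With 2 mandatory predecessors, the earliest Kilo can sit is position 2+1 = 3, and placing just those 2 first achieves it.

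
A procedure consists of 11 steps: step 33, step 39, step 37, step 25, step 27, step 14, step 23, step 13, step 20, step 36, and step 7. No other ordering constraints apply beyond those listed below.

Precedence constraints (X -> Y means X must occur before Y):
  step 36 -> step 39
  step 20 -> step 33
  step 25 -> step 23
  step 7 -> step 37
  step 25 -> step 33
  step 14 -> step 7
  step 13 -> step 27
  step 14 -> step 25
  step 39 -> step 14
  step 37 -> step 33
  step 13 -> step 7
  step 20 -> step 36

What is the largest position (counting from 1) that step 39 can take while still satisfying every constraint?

Every step that must follow step 39 has to come after it. Tracing all chains starting from step 39, those steps are: step 33, step 37, step 25, step 14, step 23, step 7 — 6 in total.
With 6 mandatory successors out of 11 steps total, the latest slot for step 39 is 11−6 = 5, and it's reachable by doing all non-successors before step 39.

5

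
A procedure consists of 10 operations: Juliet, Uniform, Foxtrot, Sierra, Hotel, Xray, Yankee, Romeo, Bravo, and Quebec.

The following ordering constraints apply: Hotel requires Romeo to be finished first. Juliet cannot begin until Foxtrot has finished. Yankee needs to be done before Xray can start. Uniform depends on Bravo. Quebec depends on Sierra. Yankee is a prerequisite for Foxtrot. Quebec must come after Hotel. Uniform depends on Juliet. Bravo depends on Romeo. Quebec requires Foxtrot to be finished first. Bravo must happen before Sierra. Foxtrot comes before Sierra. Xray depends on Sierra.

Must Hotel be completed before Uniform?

No

Hotel and Uniform are not related by any chain of constraints.
So Hotel can come before Uniform or after — it is not forced.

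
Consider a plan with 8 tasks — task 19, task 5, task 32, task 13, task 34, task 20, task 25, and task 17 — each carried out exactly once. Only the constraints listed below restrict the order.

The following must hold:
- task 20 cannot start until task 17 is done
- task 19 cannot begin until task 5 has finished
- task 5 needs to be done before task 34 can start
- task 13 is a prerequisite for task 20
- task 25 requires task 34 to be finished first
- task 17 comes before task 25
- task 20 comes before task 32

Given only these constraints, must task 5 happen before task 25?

Chaining the stated constraints: task 5 → task 34 → task 25.
So task 5 must precede task 25 in any valid ordering.

Yes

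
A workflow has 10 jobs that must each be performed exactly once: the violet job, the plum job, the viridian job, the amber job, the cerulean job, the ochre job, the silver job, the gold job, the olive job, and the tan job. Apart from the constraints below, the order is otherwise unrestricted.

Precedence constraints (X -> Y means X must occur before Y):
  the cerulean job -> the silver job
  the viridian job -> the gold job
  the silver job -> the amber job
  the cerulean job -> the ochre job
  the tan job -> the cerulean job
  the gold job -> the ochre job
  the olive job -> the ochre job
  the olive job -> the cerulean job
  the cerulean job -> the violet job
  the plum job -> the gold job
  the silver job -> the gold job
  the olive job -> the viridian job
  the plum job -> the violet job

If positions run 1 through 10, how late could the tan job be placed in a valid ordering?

4

The jobs that are forced after the tan job, directly or by a chain of constraints, are the violet job, the amber job, the cerulean job, the ochre job, the silver job, the gold job. That's 6 jobs.
With 6 mandatory successors out of 10 jobs total, the latest slot for the tan job is 10−6 = 4, and it's reachable by doing all non-successors before the tan job.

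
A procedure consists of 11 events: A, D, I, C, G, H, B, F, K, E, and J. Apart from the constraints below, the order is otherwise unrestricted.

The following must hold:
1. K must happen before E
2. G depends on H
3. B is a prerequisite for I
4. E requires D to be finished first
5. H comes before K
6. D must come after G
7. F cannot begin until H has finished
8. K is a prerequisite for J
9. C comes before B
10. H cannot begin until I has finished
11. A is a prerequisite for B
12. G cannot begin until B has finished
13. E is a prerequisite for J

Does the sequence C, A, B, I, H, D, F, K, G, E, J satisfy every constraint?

Here G comes after D.
That contradicts the constraint that G must precede D.

No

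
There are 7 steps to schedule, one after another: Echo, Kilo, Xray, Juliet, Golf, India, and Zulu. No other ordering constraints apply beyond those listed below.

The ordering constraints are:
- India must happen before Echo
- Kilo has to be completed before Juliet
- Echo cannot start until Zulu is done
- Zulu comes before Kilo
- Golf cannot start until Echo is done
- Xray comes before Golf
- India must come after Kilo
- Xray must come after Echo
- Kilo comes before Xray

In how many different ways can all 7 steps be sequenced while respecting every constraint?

Only Zulu has no prerequisites, so it must go first.
Counting all ways to extend the partial order to a total order gives 5.

5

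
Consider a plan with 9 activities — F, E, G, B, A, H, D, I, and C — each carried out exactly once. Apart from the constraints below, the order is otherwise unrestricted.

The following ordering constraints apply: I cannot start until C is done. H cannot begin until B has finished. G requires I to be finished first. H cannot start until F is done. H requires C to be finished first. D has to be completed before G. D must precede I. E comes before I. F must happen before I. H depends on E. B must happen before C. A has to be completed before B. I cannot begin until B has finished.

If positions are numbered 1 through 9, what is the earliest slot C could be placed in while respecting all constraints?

Working backwards through the constraints from C, its full set of required predecessors is B, A — 2 of them.
So at minimum 2 activities come before C, putting C no earlier than position 3. That position is achievable by scheduling exactly those predecessors first.

3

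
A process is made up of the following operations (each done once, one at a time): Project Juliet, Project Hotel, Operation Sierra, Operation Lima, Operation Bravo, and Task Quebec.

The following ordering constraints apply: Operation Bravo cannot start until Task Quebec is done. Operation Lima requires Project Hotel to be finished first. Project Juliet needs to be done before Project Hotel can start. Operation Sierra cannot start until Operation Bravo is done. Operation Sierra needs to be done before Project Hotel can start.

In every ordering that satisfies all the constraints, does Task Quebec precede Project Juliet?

Task Quebec and Project Juliet are not related by any chain of constraints.
So Task Quebec can come before Project Juliet or after — it is not forced.

No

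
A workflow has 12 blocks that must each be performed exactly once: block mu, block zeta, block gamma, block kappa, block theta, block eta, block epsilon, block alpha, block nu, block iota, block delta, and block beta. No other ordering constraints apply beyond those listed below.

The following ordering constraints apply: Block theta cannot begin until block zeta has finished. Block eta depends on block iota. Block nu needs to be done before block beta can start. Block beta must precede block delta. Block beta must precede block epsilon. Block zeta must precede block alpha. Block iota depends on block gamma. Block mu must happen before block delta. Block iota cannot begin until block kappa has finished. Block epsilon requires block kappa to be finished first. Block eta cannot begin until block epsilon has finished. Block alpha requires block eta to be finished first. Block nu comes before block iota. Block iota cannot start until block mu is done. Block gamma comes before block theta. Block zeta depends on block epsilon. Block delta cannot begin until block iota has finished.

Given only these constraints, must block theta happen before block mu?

No

No chain of constraints connects block theta to block mu in either direction.
So block theta can come before block mu or after — it is not forced.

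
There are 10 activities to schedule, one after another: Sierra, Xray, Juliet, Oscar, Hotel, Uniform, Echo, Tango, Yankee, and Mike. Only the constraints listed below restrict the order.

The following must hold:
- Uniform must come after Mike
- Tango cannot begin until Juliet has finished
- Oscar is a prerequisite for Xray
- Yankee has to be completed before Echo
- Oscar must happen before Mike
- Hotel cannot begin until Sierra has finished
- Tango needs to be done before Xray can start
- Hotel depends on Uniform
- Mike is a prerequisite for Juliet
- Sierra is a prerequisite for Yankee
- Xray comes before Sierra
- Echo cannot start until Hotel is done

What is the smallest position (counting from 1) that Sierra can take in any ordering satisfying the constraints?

Every activity that must precede Sierra has to come before it. Tracing all chains that end at Sierra, those activities are: Xray, Juliet, Oscar, Tango, Mike — 5 in total.
So at minimum 5 activities come before Sierra, putting Sierra no earlier than position 6. That position is achievable by scheduling exactly those predecessors first.

6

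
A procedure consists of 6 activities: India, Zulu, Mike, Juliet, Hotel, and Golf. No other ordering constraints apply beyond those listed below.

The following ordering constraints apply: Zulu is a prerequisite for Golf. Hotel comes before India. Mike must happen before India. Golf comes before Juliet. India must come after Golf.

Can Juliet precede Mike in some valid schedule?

No chain of constraints runs from Mike to Juliet, so Mike is not required to come first.
So a valid ordering placing Juliet earlier than Mike exists.

Yes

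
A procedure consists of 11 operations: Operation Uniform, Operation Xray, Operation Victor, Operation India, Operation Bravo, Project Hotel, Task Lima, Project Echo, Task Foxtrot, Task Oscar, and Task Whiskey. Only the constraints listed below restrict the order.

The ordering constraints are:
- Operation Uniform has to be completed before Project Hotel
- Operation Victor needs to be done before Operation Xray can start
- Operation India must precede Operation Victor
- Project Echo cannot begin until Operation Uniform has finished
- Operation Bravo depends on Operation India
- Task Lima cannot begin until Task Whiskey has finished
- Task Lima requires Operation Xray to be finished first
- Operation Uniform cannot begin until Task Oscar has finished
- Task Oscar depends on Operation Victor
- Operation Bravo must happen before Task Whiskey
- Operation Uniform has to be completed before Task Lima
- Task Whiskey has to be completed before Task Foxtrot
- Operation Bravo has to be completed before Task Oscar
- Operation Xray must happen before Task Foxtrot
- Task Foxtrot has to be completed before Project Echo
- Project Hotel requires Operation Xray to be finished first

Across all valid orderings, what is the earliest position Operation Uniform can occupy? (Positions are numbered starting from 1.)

5

Every operation that must precede Operation Uniform has to come before it. Tracing all chains that end at Operation Uniform, those operations are: Operation Victor, Operation India, Operation Bravo, Task Oscar — 4 in total.
So at minimum 4 operations come before Operation Uniform, putting Operation Uniform no earlier than position 5. That position is achievable by scheduling exactly those predecessors first.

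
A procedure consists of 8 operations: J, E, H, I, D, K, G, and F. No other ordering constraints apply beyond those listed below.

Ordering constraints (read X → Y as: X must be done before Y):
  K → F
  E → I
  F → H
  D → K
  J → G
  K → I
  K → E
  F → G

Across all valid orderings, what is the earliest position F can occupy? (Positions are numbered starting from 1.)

3

Working backwards through the constraints from F, its full set of required predecessors is D, K — 2 of them.
So at minimum 2 operations come before F, putting F no earlier than position 3. That position is achievable by scheduling exactly those predecessors first.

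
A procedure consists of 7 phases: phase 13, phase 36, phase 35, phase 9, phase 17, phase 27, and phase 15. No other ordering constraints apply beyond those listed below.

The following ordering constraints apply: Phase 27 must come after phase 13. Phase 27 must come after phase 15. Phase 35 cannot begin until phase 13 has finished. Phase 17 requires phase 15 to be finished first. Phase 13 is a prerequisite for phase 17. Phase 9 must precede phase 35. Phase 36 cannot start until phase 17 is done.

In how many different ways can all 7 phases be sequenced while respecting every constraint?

114

The phases with no prerequisites are phase 13, phase 9, phase 15; any of them can be placed first.
Systematically extending each partial ordering one phase at a time and counting, there are 114 complete orderings.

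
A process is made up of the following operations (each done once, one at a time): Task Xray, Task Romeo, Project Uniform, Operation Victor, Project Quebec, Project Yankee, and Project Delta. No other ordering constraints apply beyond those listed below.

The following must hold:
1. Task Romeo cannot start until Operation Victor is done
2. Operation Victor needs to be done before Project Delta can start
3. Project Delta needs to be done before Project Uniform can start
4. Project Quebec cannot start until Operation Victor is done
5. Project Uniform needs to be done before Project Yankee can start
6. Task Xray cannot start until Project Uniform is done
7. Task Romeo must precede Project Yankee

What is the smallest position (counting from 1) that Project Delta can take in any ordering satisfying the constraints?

2

The only operation forced before Project Delta (directly or transitively) is Operation Victor.
So at minimum 1 operation comes before Project Delta, putting Project Delta no earlier than position 2. That position is achievable by scheduling exactly that predecessor first.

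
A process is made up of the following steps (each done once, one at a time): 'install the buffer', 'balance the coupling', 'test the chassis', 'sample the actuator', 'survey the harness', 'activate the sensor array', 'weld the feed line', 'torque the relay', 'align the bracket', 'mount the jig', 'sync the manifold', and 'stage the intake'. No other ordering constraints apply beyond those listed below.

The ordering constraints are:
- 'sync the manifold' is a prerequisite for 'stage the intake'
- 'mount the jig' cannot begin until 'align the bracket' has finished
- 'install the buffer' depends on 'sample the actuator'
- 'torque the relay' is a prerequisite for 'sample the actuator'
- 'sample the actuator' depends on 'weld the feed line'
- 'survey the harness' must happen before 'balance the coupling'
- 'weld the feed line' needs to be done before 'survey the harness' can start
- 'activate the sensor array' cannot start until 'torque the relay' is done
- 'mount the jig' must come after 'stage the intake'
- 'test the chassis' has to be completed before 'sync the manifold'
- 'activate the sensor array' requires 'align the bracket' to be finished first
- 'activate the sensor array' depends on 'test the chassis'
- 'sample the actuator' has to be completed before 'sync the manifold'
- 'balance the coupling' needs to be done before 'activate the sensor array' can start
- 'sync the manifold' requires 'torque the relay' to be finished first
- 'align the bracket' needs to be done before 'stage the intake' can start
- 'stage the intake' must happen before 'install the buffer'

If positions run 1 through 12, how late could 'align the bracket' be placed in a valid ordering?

8

Following every chain forward from 'align the bracket', the steps that must come later are 'install the buffer', 'activate the sensor array', 'mount the jig', 'stage the intake' — 4 of them.
So at least 4 steps follow 'align the bracket', putting 'align the bracket' no later than position 8. That position is achievable by scheduling everything else first.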